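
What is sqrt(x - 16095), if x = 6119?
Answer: 2*I*sqrt(2494) ≈ 99.88*I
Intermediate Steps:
sqrt(x - 16095) = sqrt(6119 - 16095) = sqrt(-9976) = 2*I*sqrt(2494)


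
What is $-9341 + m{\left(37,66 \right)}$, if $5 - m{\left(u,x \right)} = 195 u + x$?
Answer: $-16617$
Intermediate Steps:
$m{\left(u,x \right)} = 5 - x - 195 u$ ($m{\left(u,x \right)} = 5 - \left(195 u + x\right) = 5 - \left(x + 195 u\right) = 5 - x - 195 u$)
$-9341 + m{\left(37,66 \right)} = -9341 - 7276 = -16617$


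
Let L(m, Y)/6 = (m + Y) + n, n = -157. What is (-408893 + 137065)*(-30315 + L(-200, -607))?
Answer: 9812718972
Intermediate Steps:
L(m, Y) = -942 + 6*Y + 6*m (L(m, Y) = 6*((m + Y) - 157) = 6*((Y + m) - 157) = 6*(-157 + Y + m) = -942 + 6*Y + 6*m)
(-408893 + 137065)*(-30315 + L(-200, -607)) = (-408893 + 137065)*(-30315 + (-942 + 6*(-607) + 6*(-200))) = -271828*(-30315 + (-942 - 3642 - 1200)) = -271828*(-30315 - 5784) = -271828*(-36099) = 9812718972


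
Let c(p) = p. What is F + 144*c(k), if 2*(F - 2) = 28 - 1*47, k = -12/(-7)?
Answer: 3351/14 ≈ 239.36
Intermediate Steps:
k = 12/7 (k = -12*(-⅐) = 12/7 ≈ 1.7143)
F = -15/2 (F = 2 + (28 - 1*47)/2 = 2 + (28 - 47)/2 = 2 + (½)*(-19) = 2 - 19/2 = -15/2 ≈ -7.5000)
F + 144*c(k) = -15/2 + 144*(12/7) = -15/2 + 1728/7 = 3351/14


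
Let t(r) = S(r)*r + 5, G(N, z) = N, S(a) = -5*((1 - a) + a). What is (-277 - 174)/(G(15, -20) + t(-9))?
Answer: -451/65 ≈ -6.9385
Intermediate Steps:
S(a) = -5 (S(a) = -5*1 = -5)
t(r) = 5 - 5*r (t(r) = -5*r + 5 = 5 - 5*r)
(-277 - 174)/(G(15, -20) + t(-9)) = (-277 - 174)/(15 + (5 - 5*(-9))) = -451/(15 + (5 + 45)) = -451/(15 + 50) = -451/65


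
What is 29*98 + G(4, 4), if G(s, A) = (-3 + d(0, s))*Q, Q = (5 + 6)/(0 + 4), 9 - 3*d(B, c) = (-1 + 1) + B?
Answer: 2842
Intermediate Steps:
d(B, c) = 3 - B/3 (d(B, c) = 3 - ((-1 + 1) + B)/3 = 3 - (0 + B)/3 = 3 - B/3)
Q = 11/4 ≈ 2.7500
G(s, A) = 0 (G(s, A) = (-3 + (3 - ⅓*0))*(11/4) = (-3 + (3 + 0))*(11/4) = (-3 + 3)*(11/4) = 0*(11/4) = 0)
29*98 + G(4, 4) = 29*98 + 0 = 2842 + 0 = 2842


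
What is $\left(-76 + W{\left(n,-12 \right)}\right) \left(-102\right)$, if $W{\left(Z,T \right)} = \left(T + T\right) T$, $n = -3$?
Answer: $-21624$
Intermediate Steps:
$W{\left(Z,T \right)} = 2 T^{2}$ ($W{\left(Z,T \right)} = 2 T T = 2 T^{2}$)
$\left(-76 + W{\left(n,-12 \right)}\right) \left(-102\right) = \left(-76 + 2 \left(-12\right)^{2}\right) \left(-102\right) = \left(-76 + 2 \cdot 144\right) \left(-102\right) = \left(-76 + 288\right) \left(-102\right) = 212 \left(-102\right) = -21624$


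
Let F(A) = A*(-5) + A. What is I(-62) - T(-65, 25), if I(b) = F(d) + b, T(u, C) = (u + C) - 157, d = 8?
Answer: 103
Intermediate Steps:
F(A) = -4*A (F(A) = -5*A + A = -4*A)
T(u, C) = -157 + C + u (T(u, C) = (C + u) - 157 = -157 + C + u)
I(b) = -32 + b (I(b) = -4*8 + b = -32 + b)
I(-62) - T(-65, 25) = (-32 - 62) - (-157 + 25 - 65) = -94 - 1*(-197) = -94 + 197 = 103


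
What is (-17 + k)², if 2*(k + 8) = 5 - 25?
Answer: 1225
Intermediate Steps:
k = -18 (k = -8 + (5 - 25)/2 = -8 + (½)*(-20) = -8 - 10 = -18)
(-17 + k)² = (-17 - 18)² = (-35)² = 1225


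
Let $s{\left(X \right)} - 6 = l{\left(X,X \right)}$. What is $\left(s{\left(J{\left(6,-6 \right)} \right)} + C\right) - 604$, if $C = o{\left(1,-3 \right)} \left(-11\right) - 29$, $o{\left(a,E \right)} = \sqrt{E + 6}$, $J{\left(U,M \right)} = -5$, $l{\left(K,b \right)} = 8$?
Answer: $-619 - 11 \sqrt{3} \approx -638.05$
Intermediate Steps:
$s{\left(X \right)} = 14$ ($s{\left(X \right)} = 6 + 8 = 14$)
$o{\left(a,E \right)} = \sqrt{6 + E}$
$C = -29 - 11 \sqrt{3}$ ($C = \sqrt{6 - 3} \left(-11\right) - 29 = \sqrt{3} \left(-11\right) - 29 = - 11 \sqrt{3} - 29 = -29 - 11 \sqrt{3} \approx -48.053$)
$\left(s{\left(J{\left(6,-6 \right)} \right)} + C\right) - 604 = \left(14 - \left(29 + 11 \sqrt{3}\right)\right) - 604 = \left(-15 - 11 \sqrt{3}\right) - 604 = -619 - 11 \sqrt{3}$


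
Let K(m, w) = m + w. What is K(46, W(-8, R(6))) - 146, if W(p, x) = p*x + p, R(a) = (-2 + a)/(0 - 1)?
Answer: -76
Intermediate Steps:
R(a) = 2 - a (R(a) = (-2 + a)/(-1) = (-2 + a)*(-1) = 2 - a)
W(p, x) = p + p*x
K(46, W(-8, R(6))) - 146 = (46 - 8*(1 + (2 - 1*6))) - 146 = (46 - 8*(1 + (2 - 6))) - 146 = (46 - 8*(1 - 4)) - 146 = (46 - 8*(-3)) - 146 = (46 + 24) - 146 = 70 - 146 = -76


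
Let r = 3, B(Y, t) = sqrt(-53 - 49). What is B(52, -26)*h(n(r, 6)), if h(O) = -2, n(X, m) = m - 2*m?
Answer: -2*I*sqrt(102) ≈ -20.199*I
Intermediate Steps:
B(Y, t) = I*sqrt(102) (B(Y, t) = sqrt(-102) = I*sqrt(102))
n(X, m) = -m
B(52, -26)*h(n(r, 6)) = (I*sqrt(102))*(-2) = -2*I*sqrt(102)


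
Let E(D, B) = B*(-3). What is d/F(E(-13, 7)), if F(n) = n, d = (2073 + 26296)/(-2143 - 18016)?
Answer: 28369/423339 ≈ 0.067012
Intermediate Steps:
E(D, B) = -3*B
d = -28369/20159 (d = 28369/(-20159) = 28369*(-1/20159) = -28369/20159 ≈ -1.4073)
d/F(E(-13, 7)) = -28369/(20159*((-3*7))) = -28369/20159/(-21) = -28369/20159*(-1/21) = 28369/423339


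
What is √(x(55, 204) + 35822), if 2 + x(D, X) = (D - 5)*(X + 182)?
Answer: 4*√3445 ≈ 234.78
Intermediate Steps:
x(D, X) = -2 + (-5 + D)*(182 + X) (x(D, X) = -2 + (D - 5)*(X + 182) = -2 + (-5 + D)*(182 + X))
√(x(55, 204) + 35822) = √((-912 - 5*204 + 182*55 + 55*204) + 35822) = √((-912 - 1020 + 10010 + 11220) + 35822) = √(19298 + 35822) = √55120 = 4*√3445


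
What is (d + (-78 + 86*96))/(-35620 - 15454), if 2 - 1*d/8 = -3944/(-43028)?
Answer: -44067485/274701509 ≈ -0.16042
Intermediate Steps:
d = 164224/10757 (d = 16 - (-31552)/(-43028) = 16 - (-31552)*(-1)/43028 = 16 - 8*986/10757 = 16 - 7888/10757 = 164224/10757 ≈ 15.267)
(d + (-78 + 86*96))/(-35620 - 15454) = (164224/10757 + (-78 + 86*96))/(-35620 - 15454) = (164224/10757 + (-78 + 8256))/(-51074) = (164224/10757 + 8178)*(-1/51074) = (88134970/10757)*(-1/51074) = -44067485/274701509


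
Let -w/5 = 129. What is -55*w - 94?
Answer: 35381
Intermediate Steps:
w = -645 (w = -5*129 = -645)
-55*w - 94 = -55*(-645) - 94 = 35475 - 94 = 35381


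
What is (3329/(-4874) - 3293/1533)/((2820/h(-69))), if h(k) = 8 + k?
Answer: 1290359779/21070594440 ≈ 0.061240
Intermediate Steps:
(3329/(-4874) - 3293/1533)/((2820/h(-69))) = (3329/(-4874) - 3293/1533)/((2820/(8 - 69))) = (3329*(-1/4874) - 3293*1/1533)/((2820/(-61))) = (-3329/4874 - 3293/1533)/((2820*(-1/61))) = -21153439/(7471842*(-2820/61)) = -21153439/7471842*(-61/2820) = 1290359779/21070594440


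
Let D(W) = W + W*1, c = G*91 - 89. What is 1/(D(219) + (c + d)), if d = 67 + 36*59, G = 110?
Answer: 1/12550 ≈ 7.9681e-5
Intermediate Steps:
c = 9921 (c = 110*91 - 89 = 10010 - 89 = 9921)
d = 2191 (d = 67 + 2124 = 2191)
D(W) = 2*W (D(W) = W + W = 2*W)
1/(D(219) + (c + d)) = 1/(2*219 + (9921 + 2191)) = 1/(438 + 12112) = 1/12550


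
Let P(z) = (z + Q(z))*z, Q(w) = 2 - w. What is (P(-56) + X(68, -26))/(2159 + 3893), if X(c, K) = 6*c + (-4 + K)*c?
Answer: -436/1513 ≈ -0.28817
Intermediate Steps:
P(z) = 2*z (P(z) = (z + (2 - z))*z = 2*z)
X(c, K) = 6*c + c*(-4 + K)
(P(-56) + X(68, -26))/(2159 + 3893) = (2*(-56) + 68*(2 - 26))/(2159 + 3893) = (-112 + 68*(-24))/6052 = (-112 - 1632)*(1/6052) = -1744*1/6052 = -436/1513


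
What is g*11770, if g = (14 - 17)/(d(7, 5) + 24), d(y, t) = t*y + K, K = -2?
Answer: -11770/19 ≈ -619.47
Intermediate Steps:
d(y, t) = -2 + t*y (d(y, t) = t*y - 2 = -2 + t*y)
g = -1/19 (g = (14 - 17)/((-2 + 5*7) + 24) = -3/((-2 + 35) + 24) = -3/(33 + 24) = -3/57 = -3*1/57 = -1/19 ≈ -0.052632)
g*11770 = -1/19*11770 = -11770/19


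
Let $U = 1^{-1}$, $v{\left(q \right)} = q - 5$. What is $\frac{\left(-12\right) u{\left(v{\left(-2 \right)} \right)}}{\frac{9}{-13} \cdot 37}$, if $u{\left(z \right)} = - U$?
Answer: $- \frac{52}{111} \approx -0.46847$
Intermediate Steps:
$v{\left(q \right)} = -5 + q$ ($v{\left(q \right)} = q - 5 = -5 + q$)
$U = 1$
$u{\left(z \right)} = -1$ ($u{\left(z \right)} = \left(-1\right) 1 = -1$)
$\frac{\left(-12\right) u{\left(v{\left(-2 \right)} \right)}}{\frac{9}{-13} \cdot 37} = \frac{\left(-12\right) \left(-1\right)}{\frac{9}{-13} \cdot 37} = \frac{12}{9 \left(- \frac{1}{13}\right) 37} = \frac{12}{\left(- \frac{9}{13}\right) 37} = \frac{12}{- \frac{333}{13}} = 12 \left(- \frac{13}{333}\right) = - \frac{52}{111}$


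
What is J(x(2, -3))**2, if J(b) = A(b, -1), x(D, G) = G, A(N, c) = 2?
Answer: 4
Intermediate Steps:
J(b) = 2
J(x(2, -3))**2 = 2**2 = 4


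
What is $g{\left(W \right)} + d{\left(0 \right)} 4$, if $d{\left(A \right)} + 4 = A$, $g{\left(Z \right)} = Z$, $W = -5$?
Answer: $-21$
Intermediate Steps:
$d{\left(A \right)} = -4 + A$
$g{\left(W \right)} + d{\left(0 \right)} 4 = -5 + \left(-4 + 0\right) 4 = -5 - 16 = -21$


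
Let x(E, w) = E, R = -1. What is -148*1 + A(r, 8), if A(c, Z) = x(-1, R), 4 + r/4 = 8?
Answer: -149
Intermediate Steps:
r = 16 (r = -16 + 4*8 = -16 + 32 = 16)
A(c, Z) = -1
-148*1 + A(r, 8) = -148*1 - 1 = -148 - 1 = -149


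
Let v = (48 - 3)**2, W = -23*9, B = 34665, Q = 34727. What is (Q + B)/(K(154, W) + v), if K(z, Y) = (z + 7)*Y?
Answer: -34696/15651 ≈ -2.2169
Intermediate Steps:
W = -207
K(z, Y) = Y*(7 + z) (K(z, Y) = (7 + z)*Y = Y*(7 + z))
v = 2025 (v = 45**2 = 2025)
(Q + B)/(K(154, W) + v) = (34727 + 34665)/(-207*(7 + 154) + 2025) = 69392/(-207*161 + 2025) = 69392/(-33327 + 2025) = 69392/(-31302) = 69392*(-1/31302) = -34696/15651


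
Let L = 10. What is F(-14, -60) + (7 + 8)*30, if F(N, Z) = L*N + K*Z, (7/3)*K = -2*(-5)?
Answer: 370/7 ≈ 52.857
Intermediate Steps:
K = 30/7 (K = 3*(-2*(-5))/7 = (3/7)*10 = 30/7 ≈ 4.2857)
F(N, Z) = 10*N + 30*Z/7
F(-14, -60) + (7 + 8)*30 = (10*(-14) + (30/7)*(-60)) + (7 + 8)*30 = (-140 - 1800/7) + 15*30 = -2780/7 + 450 = 370/7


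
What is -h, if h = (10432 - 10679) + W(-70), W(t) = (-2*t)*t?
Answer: 10047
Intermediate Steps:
W(t) = -2*t²
h = -10047 (h = (10432 - 10679) - 2*(-70)² = -247 - 2*4900 = -247 - 9800 = -10047)
-h = -1*(-10047) = 10047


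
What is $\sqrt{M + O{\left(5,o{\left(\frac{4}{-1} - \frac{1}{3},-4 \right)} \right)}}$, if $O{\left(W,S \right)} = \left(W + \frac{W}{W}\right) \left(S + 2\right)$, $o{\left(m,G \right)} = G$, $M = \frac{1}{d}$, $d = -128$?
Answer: $\frac{i \sqrt{3074}}{16} \approx 3.4652 i$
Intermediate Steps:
$M = - \frac{1}{128}$ ($M = \frac{1}{-128} = - \frac{1}{128} \approx -0.0078125$)
$O{\left(W,S \right)} = \left(1 + W\right) \left(2 + S\right)$ ($O{\left(W,S \right)} = \left(W + 1\right) \left(2 + S\right) = \left(1 + W\right) \left(2 + S\right)$)
$\sqrt{M + O{\left(5,o{\left(\frac{4}{-1} - \frac{1}{3},-4 \right)} \right)}} = \sqrt{- \frac{1}{128} + \left(2 - 4 + 2 \cdot 5 - 20\right)} = \sqrt{- \frac{1}{128} + \left(2 - 4 + 10 - 20\right)} = \sqrt{- \frac{1}{128} - 12} = \sqrt{- \frac{1537}{128}} = \frac{i \sqrt{3074}}{16}$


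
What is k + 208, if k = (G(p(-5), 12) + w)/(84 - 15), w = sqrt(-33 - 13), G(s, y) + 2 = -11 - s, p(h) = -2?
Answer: 14341/69 + I*sqrt(46)/69 ≈ 207.84 + 0.098295*I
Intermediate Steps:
G(s, y) = -13 - s (G(s, y) = -2 + (-11 - s) = -13 - s)
w = I*sqrt(46) (w = sqrt(-46) = I*sqrt(46) ≈ 6.7823*I)
k = -11/69 + I*sqrt(46)/69 (k = ((-13 - 1*(-2)) + I*sqrt(46))/(84 - 15) = ((-13 + 2) + I*sqrt(46))/69 = (-11 + I*sqrt(46))*(1/69) = -11/69 + I*sqrt(46)/69 ≈ -0.15942 + 0.098295*I)
k + 208 = (-11/69 + I*sqrt(46)/69) + 208 = 14341/69 + I*sqrt(46)/69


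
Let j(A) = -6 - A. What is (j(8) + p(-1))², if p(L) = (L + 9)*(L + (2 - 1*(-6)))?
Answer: 1764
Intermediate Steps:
p(L) = (8 + L)*(9 + L) (p(L) = (9 + L)*(L + (2 + 6)) = (9 + L)*(L + 8) = (9 + L)*(8 + L) = (8 + L)*(9 + L))
(j(8) + p(-1))² = ((-6 - 1*8) + (72 + (-1)² + 17*(-1)))² = ((-6 - 8) + (72 + 1 - 17))² = (-14 + 56)² = 42² = 1764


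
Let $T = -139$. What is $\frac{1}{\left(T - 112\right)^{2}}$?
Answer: $\frac{1}{63001} \approx 1.5873 \cdot 10^{-5}$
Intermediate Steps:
$\frac{1}{\left(T - 112\right)^{2}} = \frac{1}{\left(-139 - 112\right)^{2}} = \frac{1}{\left(-251\right)^{2}} = \frac{1}{63001}$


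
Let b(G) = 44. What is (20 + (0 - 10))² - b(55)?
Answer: 56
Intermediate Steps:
(20 + (0 - 10))² - b(55) = (20 + (0 - 10))² - 1*44 = (20 - 10)² - 44 = 10² - 44 = 100 - 44 = 56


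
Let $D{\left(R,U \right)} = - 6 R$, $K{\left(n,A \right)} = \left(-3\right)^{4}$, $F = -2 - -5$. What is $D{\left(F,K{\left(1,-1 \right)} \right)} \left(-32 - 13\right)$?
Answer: $810$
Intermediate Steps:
$F = 3$ ($F = -2 + 5 = 3$)
$K{\left(n,A \right)} = 81$
$D{\left(F,K{\left(1,-1 \right)} \right)} \left(-32 - 13\right) = \left(-6\right) 3 \left(-32 - 13\right) = \left(-18\right) \left(-45\right) = 810$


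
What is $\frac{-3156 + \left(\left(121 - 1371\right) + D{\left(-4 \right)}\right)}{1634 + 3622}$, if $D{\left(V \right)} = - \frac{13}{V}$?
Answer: $- \frac{17611}{21024} \approx -0.83766$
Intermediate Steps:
$\frac{-3156 + \left(\left(121 - 1371\right) + D{\left(-4 \right)}\right)}{1634 + 3622} = \frac{-3156 + \left(\left(121 - 1371\right) - \frac{13}{-4}\right)}{1634 + 3622} = \frac{-3156 - \frac{4987}{4}}{5256} = \left(-3156 + \left(-1250 + \frac{13}{4}\right)\right) \frac{1}{5256} = \left(-3156 - \frac{4987}{4}\right) \frac{1}{5256} = \left(- \frac{17611}{4}\right) \frac{1}{5256} = - \frac{17611}{21024}$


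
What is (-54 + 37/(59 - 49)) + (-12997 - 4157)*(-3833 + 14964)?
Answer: -1909412243/10 ≈ -1.9094e+8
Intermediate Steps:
(-54 + 37/(59 - 49)) + (-12997 - 4157)*(-3833 + 14964) = (-54 + 37/10) - 17154*11131 = (-54 + 37*(⅒)) - 190941174 = (-54 + 37/10) - 190941174 = -503/10 - 190941174 = -1909412243/10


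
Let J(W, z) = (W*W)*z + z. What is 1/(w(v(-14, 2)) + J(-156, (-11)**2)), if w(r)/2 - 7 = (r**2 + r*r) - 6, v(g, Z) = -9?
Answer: 1/2945103 ≈ 3.3955e-7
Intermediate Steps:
w(r) = 2 + 4*r**2 (w(r) = 14 + 2*((r**2 + r*r) - 6) = 14 + 2*((r**2 + r**2) - 6) = 14 + 2*(2*r**2 - 6) = 14 + 2*(-6 + 2*r**2) = 14 + (-12 + 4*r**2) = 2 + 4*r**2)
J(W, z) = z + z*W**2 (J(W, z) = W**2*z + z = z*W**2 + z = z + z*W**2)
1/(w(v(-14, 2)) + J(-156, (-11)**2)) = 1/((2 + 4*(-9)**2) + (-11)**2*(1 + (-156)**2)) = 1/((2 + 4*81) + 121*(1 + 24336)) = 1/((2 + 324) + 121*24337) = 1/(326 + 2944777) = 1/2945103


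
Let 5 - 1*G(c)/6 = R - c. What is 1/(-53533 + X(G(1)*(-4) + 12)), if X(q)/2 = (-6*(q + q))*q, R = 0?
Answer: -1/471709 ≈ -2.1200e-6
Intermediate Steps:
G(c) = 30 + 6*c (G(c) = 30 - 6*(0 - c) = 30 - (-6)*c = 30 + 6*c)
X(q) = -24*q**2 (X(q) = 2*((-6*(q + q))*q) = 2*((-12*q)*q) = 2*(-12*q**2) = -24*q**2)
1/(-53533 + X(G(1)*(-4) + 12)) = 1/(-53533 - 24*((30 + 6*1)*(-4) + 12)**2) = 1/(-53533 - 24*((30 + 6)*(-4) + 12)**2) = 1/(-53533 - 24*(36*(-4) + 12)**2) = 1/(-53533 - 24*(-144 + 12)**2) = 1/(-53533 - 24*(-132)**2) = 1/(-53533 - 24*17424) = 1/(-53533 - 418176) = 1/(-471709) = -1/471709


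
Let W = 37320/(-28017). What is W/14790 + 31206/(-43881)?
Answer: -143694583150/202033696887 ≈ -0.71124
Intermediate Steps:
W = -12440/9339 (W = 37320*(-1/28017) = -12440/9339 ≈ -1.3320)
W/14790 + 31206/(-43881) = -12440/9339/14790 + 31206/(-43881) = -12440/9339*1/14790 + 31206*(-1/43881) = -1244/13812381 - 10402/14627 = -143694583150/202033696887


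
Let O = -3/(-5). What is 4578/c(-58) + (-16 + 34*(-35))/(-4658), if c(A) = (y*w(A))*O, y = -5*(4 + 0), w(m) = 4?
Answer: -1772203/18632 ≈ -95.116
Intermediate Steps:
O = ⅗ (O = -3*(-⅕) = ⅗ ≈ 0.60000)
y = -20 (y = -5*4 = -20)
c(A) = -48 (c(A) = -20*4*(⅗) = -80*⅗ = -48)
4578/c(-58) + (-16 + 34*(-35))/(-4658) = 4578/(-48) + (-16 + 34*(-35))/(-4658) = 4578*(-1/48) + (-16 - 1190)*(-1/4658) = -763/8 - 1206*(-1/4658) = -763/8 + 603/2329 = -1772203/18632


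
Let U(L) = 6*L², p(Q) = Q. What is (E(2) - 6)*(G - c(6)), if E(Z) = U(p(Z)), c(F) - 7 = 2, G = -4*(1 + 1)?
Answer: -306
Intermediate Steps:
G = -8 (G = -4*2 = -8)
c(F) = 9 (c(F) = 7 + 2 = 9)
E(Z) = 6*Z²
(E(2) - 6)*(G - c(6)) = (6*2² - 6)*(-8 - 1*9) = (6*4 - 6)*(-8 - 9) = (24 - 6)*(-17) = 18*(-17) = -306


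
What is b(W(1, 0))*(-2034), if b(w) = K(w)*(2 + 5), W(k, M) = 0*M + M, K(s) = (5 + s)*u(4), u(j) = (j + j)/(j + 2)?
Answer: -94920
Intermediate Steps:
u(j) = 2*j/(2 + j) (u(j) = (2*j)/(2 + j) = 2*j/(2 + j))
K(s) = 20/3 + 4*s/3 (K(s) = (5 + s)*(2*4/(2 + 4)) = (5 + s)*(2*4/6) = (5 + s)*(2*4*(⅙)) = (5 + s)*(4/3) = 20/3 + 4*s/3)
W(k, M) = M (W(k, M) = 0 + M = M)
b(w) = 140/3 + 28*w/3 (b(w) = (20/3 + 4*w/3)*(2 + 5) = (20/3 + 4*w/3)*7 = 140/3 + 28*w/3)
b(W(1, 0))*(-2034) = (140/3 + (28/3)*0)*(-2034) = (140/3 + 0)*(-2034) = (140/3)*(-2034) = -94920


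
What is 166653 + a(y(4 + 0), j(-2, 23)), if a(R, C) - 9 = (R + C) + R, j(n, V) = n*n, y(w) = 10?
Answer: 166686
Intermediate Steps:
j(n, V) = n**2
a(R, C) = 9 + C + 2*R (a(R, C) = 9 + ((R + C) + R) = 9 + ((C + R) + R) = 9 + (C + 2*R) = 9 + C + 2*R)
166653 + a(y(4 + 0), j(-2, 23)) = 166653 + (9 + (-2)**2 + 2*10) = 166653 + (9 + 4 + 20) = 166653 + 33 = 166686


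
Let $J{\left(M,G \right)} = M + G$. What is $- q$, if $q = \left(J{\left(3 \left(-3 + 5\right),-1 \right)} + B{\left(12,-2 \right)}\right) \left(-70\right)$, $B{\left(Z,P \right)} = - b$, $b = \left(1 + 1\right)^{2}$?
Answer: $70$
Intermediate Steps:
$b = 4$ ($b = 2^{2} = 4$)
$J{\left(M,G \right)} = G + M$
$B{\left(Z,P \right)} = -4$ ($B{\left(Z,P \right)} = \left(-1\right) 4 = -4$)
$q = -70$ ($q = \left(\left(-1 + 3 \left(-3 + 5\right)\right) - 4\right) \left(-70\right) = \left(\left(-1 + 3 \cdot 2\right) - 4\right) \left(-70\right) = \left(\left(-1 + 6\right) - 4\right) \left(-70\right) = \left(5 - 4\right) \left(-70\right) = 1 \left(-70\right) = -70$)
$- q = \left(-1\right) \left(-70\right) = 70$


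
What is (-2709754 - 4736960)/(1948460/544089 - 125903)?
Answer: 4051675173546/68500488907 ≈ 59.148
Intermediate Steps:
(-2709754 - 4736960)/(1948460/544089 - 125903) = -7446714/(1948460*(1/544089) - 125903) = -7446714/(1948460/544089 - 125903) = -7446714/(-68500488907/544089) = -7446714*(-544089/68500488907) = 4051675173546/68500488907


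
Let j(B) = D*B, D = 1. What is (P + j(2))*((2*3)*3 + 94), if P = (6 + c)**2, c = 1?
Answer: 5712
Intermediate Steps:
P = 49 (P = (6 + 1)**2 = 7**2 = 49)
j(B) = B (j(B) = 1*B = B)
(P + j(2))*((2*3)*3 + 94) = (49 + 2)*((2*3)*3 + 94) = 51*(6*3 + 94) = 51*(18 + 94) = 51*112 = 5712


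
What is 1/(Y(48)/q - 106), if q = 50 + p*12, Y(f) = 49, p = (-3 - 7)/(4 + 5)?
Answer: -110/11513 ≈ -0.0095544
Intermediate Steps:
p = -10/9 ≈ -1.1111
q = 110/3 (q = 50 - 10/9*12 = 50 - 40/3 = 110/3 ≈ 36.667)
1/(Y(48)/q - 106) = 1/(49/(110/3) - 106) = 1/(49*(3/110) - 106) = 1/(147/110 - 106) = 1/(-11513/110) = -110/11513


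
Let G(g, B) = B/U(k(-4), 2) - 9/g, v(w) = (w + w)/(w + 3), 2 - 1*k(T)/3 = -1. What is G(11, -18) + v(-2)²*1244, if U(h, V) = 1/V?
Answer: 218539/11 ≈ 19867.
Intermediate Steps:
k(T) = 9 (k(T) = 6 - 3*(-1) = 6 + 3 = 9)
v(w) = 2*w/(3 + w) (v(w) = (2*w)/(3 + w) = 2*w/(3 + w))
G(g, B) = -9/g + 2*B (G(g, B) = B/(1/2) - 9/g = B/(½) - 9/g = B*2 - 9/g = 2*B - 9/g = -9/g + 2*B)
G(11, -18) + v(-2)²*1244 = (-9/11 + 2*(-18)) + (2*(-2)/(3 - 2))²*1244 = (-9*1/11 - 36) + (2*(-2)/1)²*1244 = (-9/11 - 36) + (2*(-2)*1)²*1244 = -405/11 + (-4)²*1244 = -405/11 + 16*1244 = -405/11 + 19904 = 218539/11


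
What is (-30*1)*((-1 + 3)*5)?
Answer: -300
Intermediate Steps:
(-30*1)*((-1 + 3)*5) = -60*5 = -30*10 = -300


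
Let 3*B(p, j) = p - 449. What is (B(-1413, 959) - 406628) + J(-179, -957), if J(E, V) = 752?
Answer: -1219490/3 ≈ -4.0650e+5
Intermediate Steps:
B(p, j) = -449/3 + p/3 (B(p, j) = (p - 449)/3 = (-449 + p)/3 = -449/3 + p/3)
(B(-1413, 959) - 406628) + J(-179, -957) = ((-449/3 + (⅓)*(-1413)) - 406628) + 752 = ((-449/3 - 471) - 406628) + 752 = (-1862/3 - 406628) + 752 = -1221746/3 + 752 = -1219490/3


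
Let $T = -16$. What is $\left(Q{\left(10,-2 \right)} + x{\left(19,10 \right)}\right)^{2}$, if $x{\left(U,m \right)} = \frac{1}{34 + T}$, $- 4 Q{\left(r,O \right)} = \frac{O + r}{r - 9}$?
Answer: $\frac{1225}{324} \approx 3.7809$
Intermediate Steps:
$Q{\left(r,O \right)} = - \frac{O + r}{4 \left(-9 + r\right)}$ ($Q{\left(r,O \right)} = - \frac{\left(O + r\right) \frac{1}{r - 9}}{4} = - \frac{\left(O + r\right) \frac{1}{-9 + r}}{4} = - \frac{\frac{1}{-9 + r} \left(O + r\right)}{4} = - \frac{O + r}{4 \left(-9 + r\right)}$)
$x{\left(U,m \right)} = \frac{1}{18}$ ($x{\left(U,m \right)} = \frac{1}{34 - 16} = \frac{1}{18}$)
$\left(Q{\left(10,-2 \right)} + x{\left(19,10 \right)}\right)^{2} = \left(\frac{\left(-1\right) \left(-2\right) - 10}{4 \left(-9 + 10\right)} + \frac{1}{18}\right)^{2} = \left(\frac{2 - 10}{4 \cdot 1} + \frac{1}{18}\right)^{2} = \left(\frac{1}{4} \cdot 1 \left(-8\right) + \frac{1}{18}\right)^{2} = \left(-2 + \frac{1}{18}\right)^{2} = \left(- \frac{35}{18}\right)^{2} = \frac{1225}{324}$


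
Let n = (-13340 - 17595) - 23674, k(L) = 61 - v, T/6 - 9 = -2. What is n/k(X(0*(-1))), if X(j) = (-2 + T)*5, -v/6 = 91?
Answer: -54609/607 ≈ -89.965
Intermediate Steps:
T = 42 (T = 54 + 6*(-2) = 54 - 12 = 42)
v = -546 (v = -6*91 = -546)
X(j) = 200 (X(j) = (-2 + 42)*5 = 40*5 = 200)
k(L) = 607 (k(L) = 61 - 1*(-546) = 61 + 546 = 607)
n = -54609 (n = -30935 - 23674 = -54609)
n/k(X(0*(-1))) = -54609/607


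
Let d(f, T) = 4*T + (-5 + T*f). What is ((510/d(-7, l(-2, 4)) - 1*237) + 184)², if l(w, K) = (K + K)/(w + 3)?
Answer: 4190209/841 ≈ 4982.4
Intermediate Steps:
l(w, K) = 2*K/(3 + w) (l(w, K) = (2*K)/(3 + w) = 2*K/(3 + w))
d(f, T) = -5 + 4*T + T*f
((510/d(-7, l(-2, 4)) - 1*237) + 184)² = ((510/(-5 + 4*(2*4/(3 - 2)) + (2*4/(3 - 2))*(-7)) - 1*237) + 184)² = ((510/(-5 + 4*(2*4/1) + (2*4/1)*(-7)) - 237) + 184)² = ((510/(-5 + 4*(2*4*1) + (2*4*1)*(-7)) - 237) + 184)² = ((510/(-5 + 4*8 + 8*(-7)) - 237) + 184)² = ((510/(-5 + 32 - 56) - 237) + 184)² = ((510/(-29) - 237) + 184)² = ((510*(-1/29) - 237) + 184)² = ((-510/29 - 237) + 184)² = (-7383/29 + 184)² = (-2047/29)² = 4190209/841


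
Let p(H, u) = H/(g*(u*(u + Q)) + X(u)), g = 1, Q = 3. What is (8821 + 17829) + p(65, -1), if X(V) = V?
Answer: 79885/3 ≈ 26628.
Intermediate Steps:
p(H, u) = H/(u + u*(3 + u)) (p(H, u) = H/(1*(u*(u + 3)) + u) = H/(1*(u*(3 + u)) + u) = H/(u*(3 + u) + u) = H/(u + u*(3 + u)))
(8821 + 17829) + p(65, -1) = (8821 + 17829) + 65/(-1*(4 - 1)) = 26650 + 65*(-1)/3 = 26650 + 65*(-1)*(⅓) = 26650 - 65/3 = 79885/3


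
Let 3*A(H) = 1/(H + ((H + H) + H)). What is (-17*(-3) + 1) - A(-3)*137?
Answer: 2009/36 ≈ 55.806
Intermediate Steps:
A(H) = 1/(12*H) (A(H) = 1/(3*(H + ((H + H) + H))) = 1/(3*(H + (2*H + H))) = 1/(3*(H + 3*H)) = 1/(3*((4*H))) = (1/(4*H))/3 = 1/(12*H))
(-17*(-3) + 1) - A(-3)*137 = (-17*(-3) + 1) - (1/12)/(-3)*137 = (51 + 1) - (1/12)*(-⅓)*137 = 52 - (-1)*137/36 = 52 - 1*(-137/36) = 52 + 137/36 = 2009/36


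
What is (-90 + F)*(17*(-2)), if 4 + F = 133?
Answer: -1326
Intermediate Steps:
F = 129 (F = -4 + 133 = 129)
(-90 + F)*(17*(-2)) = (-90 + 129)*(17*(-2)) = 39*(-34) = -1326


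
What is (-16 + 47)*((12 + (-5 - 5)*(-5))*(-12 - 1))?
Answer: -24986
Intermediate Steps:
(-16 + 47)*((12 + (-5 - 5)*(-5))*(-12 - 1)) = 31*((12 - 10*(-5))*(-13)) = 31*((12 + 50)*(-13)) = 31*(62*(-13)) = 31*(-806) = -24986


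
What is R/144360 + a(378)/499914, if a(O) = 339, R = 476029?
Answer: 13223472197/4009310280 ≈ 3.2982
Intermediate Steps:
R/144360 + a(378)/499914 = 476029/144360 + 339/499914 = 476029*(1/144360) + 339*(1/499914) = 476029/144360 + 113/166638 = 13223472197/4009310280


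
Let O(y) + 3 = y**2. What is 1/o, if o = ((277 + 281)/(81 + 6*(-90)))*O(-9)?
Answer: -17/1612 ≈ -0.010546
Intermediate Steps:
O(y) = -3 + y**2
o = -1612/17 (o = ((277 + 281)/(81 + 6*(-90)))*(-3 + (-9)**2) = (558/(81 - 540))*(-3 + 81) = (558/(-459))*78 = (558*(-1/459))*78 = -62/51*78 = -1612/17 ≈ -94.823)
1/o = 1/(-1612/17) = -17/1612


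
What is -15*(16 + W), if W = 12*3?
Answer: -780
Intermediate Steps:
W = 36
-15*(16 + W) = -15*(16 + 36) = -15*52 = -780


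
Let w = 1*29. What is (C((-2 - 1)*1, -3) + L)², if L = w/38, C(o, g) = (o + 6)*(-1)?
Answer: 7225/1444 ≈ 5.0035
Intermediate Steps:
w = 29
C(o, g) = -6 - o (C(o, g) = (6 + o)*(-1) = -6 - o)
L = 29/38 ≈ 0.76316
(C((-2 - 1)*1, -3) + L)² = ((-6 - (-2 - 1)) + 29/38)² = ((-6 - (-3)) + 29/38)² = ((-6 - 1*(-3)) + 29/38)² = ((-6 + 3) + 29/38)² = (-3 + 29/38)² = (-85/38)² = 7225/1444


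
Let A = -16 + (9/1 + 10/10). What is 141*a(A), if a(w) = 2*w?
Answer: -1692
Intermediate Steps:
A = -6 (A = -16 + (9*1 + 10*(⅒)) = -16 + (9 + 1) = -16 + 10 = -6)
141*a(A) = 141*(2*(-6)) = 141*(-12) = -1692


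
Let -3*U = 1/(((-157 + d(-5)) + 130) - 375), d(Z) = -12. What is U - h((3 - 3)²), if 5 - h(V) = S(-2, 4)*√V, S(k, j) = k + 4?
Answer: -6209/1242 ≈ -4.9992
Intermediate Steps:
S(k, j) = 4 + k
h(V) = 5 - 2*√V (h(V) = 5 - (4 - 2)*√V = 5 - 2*√V)
U = 1/1242 (U = -1/(3*(((-157 - 12) + 130) - 375)) = -1/(3*((-169 + 130) - 375)) = -1/(3*(-39 - 375)) = -⅓/(-414) = -⅓*(-1/414) = 1/1242 ≈ 0.00080515)
U - h((3 - 3)²) = 1/1242 - (5 - 2*√((3 - 3)²)) = 1/1242 - (5 - 2*√(0²)) = 1/1242 - (5 - 2*√0) = 1/1242 - (5 - 2*0) = 1/1242 - (5 + 0) = 1/1242 - 1*5 = 1/1242 - 5 = -6209/1242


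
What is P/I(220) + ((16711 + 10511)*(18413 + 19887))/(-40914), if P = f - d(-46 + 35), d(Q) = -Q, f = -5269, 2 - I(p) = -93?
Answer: -3308775764/129561 ≈ -25538.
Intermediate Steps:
I(p) = 95 (I(p) = 2 - 1*(-93) = 2 + 93 = 95)
P = -5280 (P = -5269 - (-1)*(-46 + 35) = -5269 - (-1)*(-11) = -5269 - 1*11 = -5269 - 11 = -5280)
P/I(220) + ((16711 + 10511)*(18413 + 19887))/(-40914) = -5280/95 + ((16711 + 10511)*(18413 + 19887))/(-40914) = -5280*1/95 + (27222*38300)*(-1/40914) = -1056/19 + 1042602600*(-1/40914) = -1056/19 - 173767100/6819 = -3308775764/129561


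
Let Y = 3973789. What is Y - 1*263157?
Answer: 3710632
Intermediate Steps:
Y - 1*263157 = 3973789 - 1*263157 = 3973789 - 263157 = 3710632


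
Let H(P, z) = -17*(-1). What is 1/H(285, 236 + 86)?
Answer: 1/17 ≈ 0.058824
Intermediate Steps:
H(P, z) = 17
1/H(285, 236 + 86) = 1/17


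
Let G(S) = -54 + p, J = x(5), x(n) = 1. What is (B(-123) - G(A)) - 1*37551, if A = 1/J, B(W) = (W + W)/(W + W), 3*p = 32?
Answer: -112520/3 ≈ -37507.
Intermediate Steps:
p = 32/3 (p = (⅓)*32 = 32/3 ≈ 10.667)
J = 1
B(W) = 1 (B(W) = (2*W)/((2*W)) = (2*W)*(1/(2*W)) = 1)
A = 1 (A = 1/1 = 1)
G(S) = -130/3 (G(S) = -54 + 32/3 = -130/3)
(B(-123) - G(A)) - 1*37551 = (1 - 1*(-130/3)) - 1*37551 = (1 + 130/3) - 37551 = 133/3 - 37551 = -112520/3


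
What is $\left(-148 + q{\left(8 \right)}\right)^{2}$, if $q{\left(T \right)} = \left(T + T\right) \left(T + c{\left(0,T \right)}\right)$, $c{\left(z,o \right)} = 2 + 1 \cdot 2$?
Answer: $1936$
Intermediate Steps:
$c{\left(z,o \right)} = 4$ ($c{\left(z,o \right)} = 2 + 2 = 4$)
$q{\left(T \right)} = 2 T \left(4 + T\right)$ ($q{\left(T \right)} = \left(T + T\right) \left(T + 4\right) = 2 T \left(4 + T\right)$)
$\left(-148 + q{\left(8 \right)}\right)^{2} = \left(-148 + 2 \cdot 8 \left(4 + 8\right)\right)^{2} = \left(-148 + 2 \cdot 8 \cdot 12\right)^{2} = \left(-148 + 192\right)^{2} = 44^{2} = 1936$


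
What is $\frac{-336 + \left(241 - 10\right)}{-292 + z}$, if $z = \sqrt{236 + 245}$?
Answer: $\frac{10220}{28261} + \frac{35 \sqrt{481}}{28261} \approx 0.38879$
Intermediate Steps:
$z = \sqrt{481} \approx 21.932$
$\frac{-336 + \left(241 - 10\right)}{-292 + z} = \frac{-336 + \left(241 - 10\right)}{-292 + \sqrt{481}} = \frac{-336 + 231}{-292 + \sqrt{481}} = - \frac{105}{-292 + \sqrt{481}}$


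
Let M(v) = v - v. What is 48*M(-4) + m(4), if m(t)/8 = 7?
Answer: 56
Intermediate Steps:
m(t) = 56 (m(t) = 8*7 = 56)
M(v) = 0
48*M(-4) + m(4) = 48*0 + 56 = 0 + 56 = 56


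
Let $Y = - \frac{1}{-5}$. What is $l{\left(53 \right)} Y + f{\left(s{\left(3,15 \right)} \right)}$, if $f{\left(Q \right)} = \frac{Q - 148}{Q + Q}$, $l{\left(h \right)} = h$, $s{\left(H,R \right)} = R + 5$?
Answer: $\frac{37}{5} \approx 7.4$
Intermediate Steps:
$s{\left(H,R \right)} = 5 + R$
$Y = \frac{1}{5}$ ($Y = \left(-1\right) \left(- \frac{1}{5}\right) = \frac{1}{5} \approx 0.2$)
$f{\left(Q \right)} = \frac{-148 + Q}{2 Q}$
$l{\left(53 \right)} Y + f{\left(s{\left(3,15 \right)} \right)} = 53 \cdot \frac{1}{5} + \frac{-148 + \left(5 + 15\right)}{2 \left(5 + 15\right)} = \frac{53}{5} + \frac{-148 + 20}{2 \cdot 20} = \frac{53}{5} + \frac{1}{2} \cdot \frac{1}{20} \left(-128\right) = \frac{53}{5} - \frac{16}{5} = \frac{37}{5}$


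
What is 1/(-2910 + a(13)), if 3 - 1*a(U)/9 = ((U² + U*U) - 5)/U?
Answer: -13/40476 ≈ -0.00032118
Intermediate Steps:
a(U) = 27 - 9*(-5 + 2*U²)/U (a(U) = 27 - 9*((U² + U*U) - 5)/U = 27 - 9*((U² + U²) - 5)/U = 27 - 9*(2*U² - 5)/U = 27 - 9*(-5 + 2*U²)/U)
1/(-2910 + a(13)) = 1/(-2910 + (27 - 18*13 + 45/13)) = 1/(-2910 + (27 - 234 + 45*(1/13))) = 1/(-2910 + (27 - 234 + 45/13)) = 1/(-2910 - 2646/13) = 1/(-40476/13) = -13/40476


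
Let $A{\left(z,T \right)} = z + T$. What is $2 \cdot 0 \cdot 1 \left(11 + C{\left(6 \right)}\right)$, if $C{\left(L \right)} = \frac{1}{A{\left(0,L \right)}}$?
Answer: $0$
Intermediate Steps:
$A{\left(z,T \right)} = T + z$
$C{\left(L \right)} = \frac{1}{L}$ ($C{\left(L \right)} = \frac{1}{L + 0} = \frac{1}{L}$)
$2 \cdot 0 \cdot 1 \left(11 + C{\left(6 \right)}\right) = 2 \cdot 0 \cdot 1 \left(11 + \frac{1}{6}\right) = 0 \cdot 1 \left(11 + \frac{1}{6}\right) = 0 \cdot \frac{67}{6} = 0$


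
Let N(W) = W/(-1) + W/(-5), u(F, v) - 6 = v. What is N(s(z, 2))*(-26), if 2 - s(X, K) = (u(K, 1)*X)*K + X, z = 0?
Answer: 312/5 ≈ 62.400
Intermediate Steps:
u(F, v) = 6 + v
s(X, K) = 2 - X - 7*K*X (s(X, K) = 2 - (((6 + 1)*X)*K + X) = 2 - ((7*X)*K + X) = 2 - (7*K*X + X) = 2 - (X + 7*K*X) = 2 + (-X - 7*K*X) = 2 - X - 7*K*X)
N(W) = -6*W/5 (N(W) = W*(-1) + W*(-⅕) = -W - W/5 = -6*W/5)
N(s(z, 2))*(-26) = -6*(2 - 1*0 - 7*2*0)/5*(-26) = -6*(2 + 0 + 0)/5*(-26) = -6/5*2*(-26) = -12/5*(-26) = 312/5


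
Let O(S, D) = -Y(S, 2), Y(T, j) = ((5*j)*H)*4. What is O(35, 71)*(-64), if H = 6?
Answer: 15360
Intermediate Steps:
Y(T, j) = 120*j (Y(T, j) = ((5*j)*6)*4 = (30*j)*4 = 120*j)
O(S, D) = -240 (O(S, D) = -120*2 = -1*240 = -240)
O(35, 71)*(-64) = -240*(-64) = 15360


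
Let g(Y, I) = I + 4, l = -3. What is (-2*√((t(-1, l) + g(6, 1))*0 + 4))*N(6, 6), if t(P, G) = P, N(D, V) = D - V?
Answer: 0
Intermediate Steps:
g(Y, I) = 4 + I
(-2*√((t(-1, l) + g(6, 1))*0 + 4))*N(6, 6) = (-2*√((-1 + (4 + 1))*0 + 4))*(6 - 1*6) = (-2*√((-1 + 5)*0 + 4))*(6 - 6) = -2*√(4*0 + 4)*0 = -2*√(0 + 4)*0 = -2*√4*0 = -2*2*0 = -4*0 = 0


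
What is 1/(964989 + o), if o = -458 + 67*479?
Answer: 1/996624 ≈ 1.0034e-6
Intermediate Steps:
o = 31635 (o = -458 + 32093 = 31635)
1/(964989 + o) = 1/(964989 + 31635) = 1/996624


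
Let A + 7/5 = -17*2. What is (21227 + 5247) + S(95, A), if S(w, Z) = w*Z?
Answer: 23111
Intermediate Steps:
A = -177/5 (A = -7/5 - 17*2 = -7/5 - 34 = -177/5 ≈ -35.400)
S(w, Z) = Z*w
(21227 + 5247) + S(95, A) = (21227 + 5247) - 177/5*95 = 26474 - 3363 = 23111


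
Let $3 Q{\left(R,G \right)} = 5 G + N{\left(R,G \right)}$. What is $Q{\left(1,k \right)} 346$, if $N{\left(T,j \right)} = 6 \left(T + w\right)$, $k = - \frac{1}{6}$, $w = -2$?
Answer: $- \frac{7093}{9} \approx -788.11$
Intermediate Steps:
$k = - \frac{1}{6}$ ($k = \left(-1\right) \frac{1}{6} = - \frac{1}{6} \approx -0.16667$)
$N{\left(T,j \right)} = -12 + 6 T$ ($N{\left(T,j \right)} = 6 \left(T - 2\right) = 6 \left(-2 + T\right) = -12 + 6 T$)
$Q{\left(R,G \right)} = -4 + 2 R + \frac{5 G}{3}$ ($Q{\left(R,G \right)} = \frac{5 G + \left(-12 + 6 R\right)}{3} = \frac{-12 + 5 G + 6 R}{3} = -4 + 2 R + \frac{5 G}{3}$)
$Q{\left(1,k \right)} 346 = \left(-4 + 2 \cdot 1 + \frac{5}{3} \left(- \frac{1}{6}\right)\right) 346 = \left(-4 + 2 - \frac{5}{18}\right) 346 = \left(- \frac{41}{18}\right) 346 = - \frac{7093}{9}$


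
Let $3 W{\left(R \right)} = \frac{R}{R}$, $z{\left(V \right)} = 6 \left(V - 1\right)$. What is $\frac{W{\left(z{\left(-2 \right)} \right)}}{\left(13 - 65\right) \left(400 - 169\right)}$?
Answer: $- \frac{1}{36036} \approx -2.775 \cdot 10^{-5}$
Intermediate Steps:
$z{\left(V \right)} = -6 + 6 V$ ($z{\left(V \right)} = 6 \left(-1 + V\right) = -6 + 6 V$)
$W{\left(R \right)} = \frac{1}{3}$ ($W{\left(R \right)} = \frac{R \frac{1}{R}}{3} = \frac{1}{3} \cdot 1 = \frac{1}{3}$)
$\frac{W{\left(z{\left(-2 \right)} \right)}}{\left(13 - 65\right) \left(400 - 169\right)} = \frac{1}{3 \left(13 - 65\right) \left(400 - 169\right)} = \frac{1}{3 \left(\left(-52\right) 231\right)} = \frac{1}{3 \left(-12012\right)} = \frac{1}{3} \left(- \frac{1}{12012}\right) = - \frac{1}{36036}$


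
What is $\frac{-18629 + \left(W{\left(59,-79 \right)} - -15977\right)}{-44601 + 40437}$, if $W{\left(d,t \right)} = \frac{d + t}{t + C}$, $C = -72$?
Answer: $\frac{100108}{157191} \approx 0.63686$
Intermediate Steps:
$W{\left(d,t \right)} = \frac{d + t}{-72 + t}$ ($W{\left(d,t \right)} = \frac{d + t}{t - 72} = \frac{d + t}{-72 + t}$)
$\frac{-18629 + \left(W{\left(59,-79 \right)} - -15977\right)}{-44601 + 40437} = \frac{-18629 + \left(\frac{59 - 79}{-72 - 79} - -15977\right)}{-44601 + 40437} = \frac{-18629 + \left(\frac{1}{-151} \left(-20\right) + 15977\right)}{-4164} = \left(-18629 + \left(\left(- \frac{1}{151}\right) \left(-20\right) + 15977\right)\right) \left(- \frac{1}{4164}\right) = \left(-18629 + \left(\frac{20}{151} + 15977\right)\right) \left(- \frac{1}{4164}\right) = \left(-18629 + \frac{2412547}{151}\right) \left(- \frac{1}{4164}\right) = \left(- \frac{400432}{151}\right) \left(- \frac{1}{4164}\right) = \frac{100108}{157191}$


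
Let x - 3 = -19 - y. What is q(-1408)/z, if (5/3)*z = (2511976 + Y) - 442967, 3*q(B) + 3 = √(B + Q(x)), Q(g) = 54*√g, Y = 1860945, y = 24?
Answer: -5/11789862 + 5*√(-352 + 27*I*√10)/17684793 ≈ 2.1462e-7 + 5.3428e-6*I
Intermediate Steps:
x = -40 (x = 3 + (-19 - 1*24) = 3 + (-19 - 24) = 3 - 43 = -40)
q(B) = -1 + √(B + 108*I*√10)/3 (q(B) = -1 + √(B + 54*√(-40))/3 = -1 + √(B + 54*(2*I*√10))/3 = -1 + √(B + 108*I*√10)/3)
z = 11789862/5 (z = 3*((2511976 + 1860945) - 442967)/5 = 3*(4372921 - 442967)/5 = (⅗)*3929954 = 11789862/5 ≈ 2.3580e+6)
q(-1408)/z = (-1 + √(-1408 + 108*I*√10)/3)/(11789862/5) = (-1 + √(-1408 + 108*I*√10)/3)*(5/11789862) = -5/11789862 + 5*√(-1408 + 108*I*√10)/35369586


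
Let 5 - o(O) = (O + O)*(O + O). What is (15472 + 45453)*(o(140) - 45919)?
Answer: -7573830450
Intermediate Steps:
o(O) = 5 - 4*O² (o(O) = 5 - (O + O)*(O + O) = 5 - 2*O*2*O = 5 - 4*O²)
(15472 + 45453)*(o(140) - 45919) = (15472 + 45453)*((5 - 4*140²) - 45919) = 60925*((5 - 4*19600) - 45919) = 60925*((5 - 78400) - 45919) = 60925*(-78395 - 45919) = 60925*(-124314) = -7573830450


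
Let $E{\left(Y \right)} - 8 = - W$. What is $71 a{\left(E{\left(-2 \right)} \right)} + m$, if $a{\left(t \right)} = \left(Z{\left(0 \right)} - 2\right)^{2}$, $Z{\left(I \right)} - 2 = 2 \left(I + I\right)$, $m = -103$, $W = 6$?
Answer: $-103$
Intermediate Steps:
$Z{\left(I \right)} = 2 + 4 I$ ($Z{\left(I \right)} = 2 + 2 \left(I + I\right) = 2 + 2 \cdot 2 I = 2 + 4 I$)
$E{\left(Y \right)} = 2$ ($E{\left(Y \right)} = 8 - 6 = 2$)
$a{\left(t \right)} = 0$ ($a{\left(t \right)} = \left(\left(2 + 4 \cdot 0\right) - 2\right)^{2} = \left(\left(2 + 0\right) - 2\right)^{2} = \left(2 - 2\right)^{2} = 0^{2} = 0$)
$71 a{\left(E{\left(-2 \right)} \right)} + m = 71 \cdot 0 - 103 = 0 - 103 = -103$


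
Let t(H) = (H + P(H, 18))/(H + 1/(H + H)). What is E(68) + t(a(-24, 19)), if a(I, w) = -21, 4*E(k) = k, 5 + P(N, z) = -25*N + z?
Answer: -6703/883 ≈ -7.5912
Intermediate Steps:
P(N, z) = -5 + z - 25*N (P(N, z) = -5 + (-25*N + z) = -5 + (z - 25*N) = -5 + z - 25*N)
E(k) = k/4
t(H) = (13 - 24*H)/(H + 1/(2*H)) (t(H) = (H + (-5 + 18 - 25*H))/(H + 1/(H + H)) = (H + (13 - 25*H))/(H + 1/(2*H)) = (13 - 24*H)/(H + 1/(2*H)))
E(68) + t(a(-24, 19)) = (1/4)*68 + 2*(-21)*(13 - 24*(-21))/(1 + 2*(-21)**2) = 17 + 2*(-21)*(13 + 504)/(1 + 2*441) = 17 + 2*(-21)*517/(1 + 882) = 17 + 2*(-21)*517/883 = 17 + 2*(-21)*(1/883)*517 = 17 - 21714/883 = -6703/883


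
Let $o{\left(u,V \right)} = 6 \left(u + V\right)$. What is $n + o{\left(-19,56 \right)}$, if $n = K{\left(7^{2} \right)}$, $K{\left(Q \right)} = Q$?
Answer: $271$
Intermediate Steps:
$n = 49$ ($n = 7^{2} = 49$)
$o{\left(u,V \right)} = 6 V + 6 u$ ($o{\left(u,V \right)} = 6 \left(V + u\right) = 6 V + 6 u$)
$n + o{\left(-19,56 \right)} = 49 + \left(6 \cdot 56 + 6 \left(-19\right)\right) = 49 + \left(336 - 114\right) = 49 + 222 = 271$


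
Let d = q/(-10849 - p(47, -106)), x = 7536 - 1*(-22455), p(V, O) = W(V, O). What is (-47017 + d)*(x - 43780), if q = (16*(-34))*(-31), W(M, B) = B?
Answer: 6965106505555/10743 ≈ 6.4834e+8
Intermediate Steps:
p(V, O) = O
q = 16864 (q = -544*(-31) = 16864)
x = 29991 (x = 7536 + 22455 = 29991)
d = -16864/10743 (d = 16864/(-10849 - 1*(-106)) = 16864/(-10849 + 106) = 16864/(-10743) = 16864*(-1/10743) = -16864/10743 ≈ -1.5698)
(-47017 + d)*(x - 43780) = (-47017 - 16864/10743)*(29991 - 43780) = -505120495/10743*(-13789) = 6965106505555/10743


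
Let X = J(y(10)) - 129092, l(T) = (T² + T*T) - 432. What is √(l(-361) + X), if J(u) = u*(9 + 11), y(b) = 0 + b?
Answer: √131318 ≈ 362.38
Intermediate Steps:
y(b) = b
J(u) = 20*u (J(u) = u*20 = 20*u)
l(T) = -432 + 2*T² (l(T) = (T² + T²) - 432 = 2*T² - 432 = -432 + 2*T²)
X = -128892 (X = 20*10 - 129092 = 200 - 129092 = -128892)
√(l(-361) + X) = √((-432 + 2*(-361)²) - 128892) = √((-432 + 2*130321) - 128892) = √((-432 + 260642) - 128892) = √(260210 - 128892) = √131318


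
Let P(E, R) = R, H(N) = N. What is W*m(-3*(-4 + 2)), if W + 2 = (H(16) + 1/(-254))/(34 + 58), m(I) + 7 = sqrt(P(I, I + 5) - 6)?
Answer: 298711/23368 - 42673*sqrt(5)/23368 ≈ 8.6996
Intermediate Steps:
m(I) = -7 + sqrt(-1 + I) (m(I) = -7 + sqrt((I + 5) - 6) = -7 + sqrt((5 + I) - 6) = -7 + sqrt(-1 + I))
W = -42673/23368 (W = -2 + (16 + 1/(-254))/(34 + 58) = -2 + (16 - 1/254)/92 = -2 + (4063/254)*(1/92) = -2 + 4063/23368 = -42673/23368 ≈ -1.8261)
W*m(-3*(-4 + 2)) = -42673*(-7 + sqrt(-1 - 3*(-4 + 2)))/23368 = -42673*(-7 + sqrt(-1 - 3*(-2)))/23368 = -42673*(-7 + sqrt(-1 + 6))/23368 = -42673*(-7 + sqrt(5))/23368 = 298711/23368 - 42673*sqrt(5)/23368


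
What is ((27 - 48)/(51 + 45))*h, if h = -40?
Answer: 35/4 ≈ 8.7500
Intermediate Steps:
((27 - 48)/(51 + 45))*h = ((27 - 48)/(51 + 45))*(-40) = -21/96*(-40) = -21*1/96*(-40) = -7/32*(-40) = 35/4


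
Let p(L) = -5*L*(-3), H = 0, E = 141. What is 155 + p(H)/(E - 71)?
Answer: 155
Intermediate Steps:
p(L) = 15*L
155 + p(H)/(E - 71) = 155 + (15*0)/(141 - 71) = 155 + 0/70 = 155 + 0*(1/70) = 155 + 0 = 155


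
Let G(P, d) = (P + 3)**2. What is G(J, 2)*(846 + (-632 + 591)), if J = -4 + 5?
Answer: 12880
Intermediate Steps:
J = 1
G(P, d) = (3 + P)**2
G(J, 2)*(846 + (-632 + 591)) = (3 + 1)**2*(846 + (-632 + 591)) = 4**2*(846 - 41) = 16*805 = 12880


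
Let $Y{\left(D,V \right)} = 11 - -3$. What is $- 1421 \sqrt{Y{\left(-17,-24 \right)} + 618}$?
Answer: $- 2842 \sqrt{158} \approx -35723.0$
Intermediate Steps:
$Y{\left(D,V \right)} = 14$ ($Y{\left(D,V \right)} = 11 + 3 = 14$)
$- 1421 \sqrt{Y{\left(-17,-24 \right)} + 618} = - 1421 \sqrt{14 + 618} = - 1421 \sqrt{632} = - 1421 \cdot 2 \sqrt{158} = - 2842 \sqrt{158}$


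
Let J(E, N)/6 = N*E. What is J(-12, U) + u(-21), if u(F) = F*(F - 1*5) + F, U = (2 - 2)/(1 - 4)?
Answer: 525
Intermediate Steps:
U = 0 (U = 0/(-3) = 0*(-1/3) = 0)
u(F) = F + F*(-5 + F) (u(F) = F*(F - 5) + F = F*(-5 + F) + F = F + F*(-5 + F))
J(E, N) = 6*E*N (J(E, N) = 6*(N*E) = 6*(E*N) = 6*E*N)
J(-12, U) + u(-21) = 6*(-12)*0 - 21*(-4 - 21) = 0 - 21*(-25) = 0 + 525 = 525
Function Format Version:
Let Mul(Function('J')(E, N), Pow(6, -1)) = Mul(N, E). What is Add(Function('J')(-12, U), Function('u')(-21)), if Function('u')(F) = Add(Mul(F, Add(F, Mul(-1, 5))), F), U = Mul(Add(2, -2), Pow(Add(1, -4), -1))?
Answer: 525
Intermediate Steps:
U = 0 (U = Mul(0, Pow(-3, -1)) = Mul(0, Rational(-1, 3)) = 0)
Function('u')(F) = Add(F, Mul(F, Add(-5, F))) (Function('u')(F) = Add(Mul(F, Add(F, -5)), F) = Add(Mul(F, Add(-5, F)), F) = Add(F, Mul(F, Add(-5, F))))
Function('J')(E, N) = Mul(6, E, N) (Function('J')(E, N) = Mul(6, Mul(N, E)) = Mul(6, Mul(E, N)) = Mul(6, E, N))
Add(Function('J')(-12, U), Function('u')(-21)) = Add(Mul(6, -12, 0), Mul(-21, Add(-4, -21))) = Add(0, Mul(-21, -25)) = Add(0, 525) = 525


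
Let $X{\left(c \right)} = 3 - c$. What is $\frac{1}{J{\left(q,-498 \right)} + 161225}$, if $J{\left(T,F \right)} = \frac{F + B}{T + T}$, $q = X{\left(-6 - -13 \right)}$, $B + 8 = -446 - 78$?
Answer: $\frac{4}{645415} \approx 6.1976 \cdot 10^{-6}$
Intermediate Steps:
$B = -532$ ($B = -8 - 524 = -532$)
$q = -4$ ($q = 3 - \left(-6 - -13\right) = 3 - \left(-6 + 13\right) = 3 - 7 = -4$)
$J{\left(T,F \right)} = \frac{-532 + F}{2 T}$ ($J{\left(T,F \right)} = \frac{F - 532}{T + T} = \frac{-532 + F}{2 T}$)
$\frac{1}{J{\left(q,-498 \right)} + 161225} = \frac{1}{\frac{-532 - 498}{2 \left(-4\right)} + 161225} = \frac{1}{\frac{1}{2} \left(- \frac{1}{4}\right) \left(-1030\right) + 161225} = \frac{1}{\frac{515}{4} + 161225} = \frac{1}{\frac{645415}{4}} = \frac{4}{645415}$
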